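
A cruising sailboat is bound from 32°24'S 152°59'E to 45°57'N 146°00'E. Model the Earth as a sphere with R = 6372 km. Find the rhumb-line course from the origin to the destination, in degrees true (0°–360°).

Meridional parts: M(φ₁)=-0.5983, M(φ₂)=+0.9050 → ΔM = +1.5033;  Δλ = -0.1219 rad
tan C = Δλ / ΔM = -0.0811 → C = 355.36°

355.4°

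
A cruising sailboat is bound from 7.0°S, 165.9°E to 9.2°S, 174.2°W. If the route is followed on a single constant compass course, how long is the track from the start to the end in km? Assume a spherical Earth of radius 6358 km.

Rhumb course C = atan2(Δλ, Δψ) with Δψ = ln[tan(π/4+φ₂/2)/tan(π/4+φ₁/2)] = -0.0388, Δλ = +0.3473 → C = 96.37°
d = R·|Δφ| / |cos C| = 6358·0.03840 / 0.11098 = 2200 km

2200 km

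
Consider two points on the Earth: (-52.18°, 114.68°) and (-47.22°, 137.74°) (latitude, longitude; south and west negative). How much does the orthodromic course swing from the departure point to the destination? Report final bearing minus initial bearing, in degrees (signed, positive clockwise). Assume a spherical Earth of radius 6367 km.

-17.7°

At departure: θ₁ = atan2(sin Δλ cos φ₂, cos φ₁ sin φ₂ − sin φ₁ cos φ₂ cos Δλ) = 80.69°
At arrival: θ₂ = atan2(sin Δλ cos φ₁, −cos φ₂ sin φ₁ + sin φ₂ cos φ₁ cos Δλ) = 62.99°
Δθ = θ₂ − θ₁ = -17.7°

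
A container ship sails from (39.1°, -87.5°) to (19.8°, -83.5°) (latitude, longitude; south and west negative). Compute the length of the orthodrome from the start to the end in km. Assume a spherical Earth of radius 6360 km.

2176 km

cos σ = sin φ₁ sin φ₂ + cos φ₁ cos φ₂ cos Δλ
      = sin(39.10°)sin(19.80°) + cos(39.10°)cos(19.80°)cos(4.00°) = 0.9420
σ = 19.606° → d = Rσ = 6360·0.34219 = 2176 km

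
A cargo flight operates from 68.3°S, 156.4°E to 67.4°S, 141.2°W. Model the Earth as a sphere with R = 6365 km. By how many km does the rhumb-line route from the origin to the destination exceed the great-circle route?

Great circle: cos σ = sin φ₁ sin φ₂ + cos φ₁ cos φ₂ cos Δλ,  σ = 0.3934 rad → d_gc = 2503.9 km
Rhumb line: Δψ = +0.0417, q = Δφ/Δψ = 0.3770, d_rh = R√(Δφ²+q²Δλ²) = 2615.2 km
Excess = 2615.2 − 2503.9 = 111.3 ≈ 111 km

111 km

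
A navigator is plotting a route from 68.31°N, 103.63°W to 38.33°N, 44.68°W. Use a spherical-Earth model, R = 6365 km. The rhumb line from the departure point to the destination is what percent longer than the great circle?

Great circle: σ = 0.7586 rad → d_gc = Rσ = 4828.3 km
Rhumb: Δφ = -0.5232, Δλ = +1.0289, Δψ = -0.9272, q = Δφ/Δψ = 0.5644 → d_rh = R√(Δφ²+q²Δλ²) = 4975.1 km
Excess = (4975.1 − 4828.3) / 4828.3 = 146.8 / 4828.3 = 3.04% ≈ 3.0%

3.0%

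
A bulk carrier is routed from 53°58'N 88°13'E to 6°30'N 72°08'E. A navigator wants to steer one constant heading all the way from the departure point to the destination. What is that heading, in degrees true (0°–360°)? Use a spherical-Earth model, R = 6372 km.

195.5°

Δψ = ln[tan(π/4+φ₂/2)/tan(π/4+φ₁/2)] = -1.0095
Δλ = -0.2807 rad (taken the short way round)
course = atan2(Δλ, Δψ) = 195.54°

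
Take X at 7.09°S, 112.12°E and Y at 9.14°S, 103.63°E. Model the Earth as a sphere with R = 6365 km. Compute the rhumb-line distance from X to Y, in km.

961 km

Δψ = ln[tan(π/4+φ₂/2)/tan(π/4+φ₁/2)] = -0.0361;  Δφ = -0.0358 rad,  Δλ = -0.1482 rad
q = Δφ/Δψ = 0.9899
d = R·√(Δφ² + q²Δλ²) = 6365·0.15099 = 961 km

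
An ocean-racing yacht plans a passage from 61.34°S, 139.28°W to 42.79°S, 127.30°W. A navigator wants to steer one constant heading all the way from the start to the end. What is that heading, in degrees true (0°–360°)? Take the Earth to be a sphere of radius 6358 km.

21.3°

Δψ = ln[tan(π/4+φ₂/2)/tan(π/4+φ₁/2)] = +0.5369
Δλ = +0.2091 rad (taken the short way round)
course = atan2(Δλ, Δψ) = 21.28°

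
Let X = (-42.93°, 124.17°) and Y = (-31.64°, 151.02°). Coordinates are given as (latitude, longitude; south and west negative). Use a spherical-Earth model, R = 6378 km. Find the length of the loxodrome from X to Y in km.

2682 km

Rhumb course C = atan2(Δλ, Δψ) with Δψ = ln[tan(π/4+φ₂/2)/tan(π/4+φ₁/2)] = +0.2485, Δλ = +0.4686 → C = 62.06°
d = R·|Δφ| / |cos C| = 6378·0.19705 / 0.46853 = 2682 km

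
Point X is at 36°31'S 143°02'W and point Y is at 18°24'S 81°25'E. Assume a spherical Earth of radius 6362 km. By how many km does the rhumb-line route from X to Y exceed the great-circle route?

1108 km

Great circle: cos σ = sin φ₁ sin φ₂ + cos φ₁ cos φ₂ cos Δλ,  σ = 1.9354 rad → d_gc = 12312.9 km
Rhumb line: Δψ = +0.3587, q = Δφ/Δψ = 0.8816, d_rh = R√(Δφ²+q²Δλ²) = 13421.1 km
Excess = 13421.1 − 12312.9 = 1108.2 ≈ 1108 km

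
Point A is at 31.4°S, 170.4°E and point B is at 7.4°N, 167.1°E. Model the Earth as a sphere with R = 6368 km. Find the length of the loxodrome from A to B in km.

4327 km

Rhumb course C = atan2(Δλ, Δψ) with Δψ = ln[tan(π/4+φ₂/2)/tan(π/4+φ₁/2)] = +0.7072, Δλ = -0.0576 → C = 355.34°
d = R·|Δφ| / |cos C| = 6368·0.67719 / 0.99670 = 4327 km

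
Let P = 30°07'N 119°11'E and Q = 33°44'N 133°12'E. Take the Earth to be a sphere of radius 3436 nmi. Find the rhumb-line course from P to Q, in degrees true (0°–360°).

Meridional parts: M(φ₁)=+0.5517, M(φ₂)=+0.6261 → ΔM = +0.0744;  Δλ = +0.2446 rad
tan C = Δλ / ΔM = +3.2884 → C = 73.09°

73.1°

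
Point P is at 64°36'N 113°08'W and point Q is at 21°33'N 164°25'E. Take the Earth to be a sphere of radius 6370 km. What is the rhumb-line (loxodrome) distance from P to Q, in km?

7860 km

Rhumb course C = atan2(Δλ, Δψ) with Δψ = ln[tan(π/4+φ₂/2)/tan(π/4+φ₁/2)] = -1.1047, Δλ = -1.4390 → C = 232.49°
d = R·|Δφ| / |cos C| = 6370·0.75136 / 0.60895 = 7860 km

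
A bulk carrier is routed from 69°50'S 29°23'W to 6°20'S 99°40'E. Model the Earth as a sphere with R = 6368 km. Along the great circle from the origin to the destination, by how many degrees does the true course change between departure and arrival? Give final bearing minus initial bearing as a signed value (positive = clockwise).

At departure: θ₁ = atan2(sin Δλ cos φ₂, cos φ₁ sin φ₂ − sin φ₁ cos φ₂ cos Δλ) = 129.03°
At arrival: θ₂ = atan2(sin Δλ cos φ₁, −cos φ₂ sin φ₁ + sin φ₂ cos φ₁ cos Δλ) = 15.63°
Δθ = θ₂ − θ₁ = -113.4°

-113.4°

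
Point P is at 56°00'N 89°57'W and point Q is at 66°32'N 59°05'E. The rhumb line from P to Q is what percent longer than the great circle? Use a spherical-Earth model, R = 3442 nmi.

Great circle: σ = 0.9649 rad → d_gc = Rσ = 3321.1 nmi
Rhumb: Δφ = +0.1838, Δλ = +2.6011, Δψ = +0.3866, q = Δφ/Δψ = 0.4755 → d_rh = R√(Δφ²+q²Δλ²) = 4304.0 nmi
Excess = (4304.0 − 3321.1) / 3321.1 = 982.9 / 3321.1 = 29.60% ≈ 29.6%

29.6%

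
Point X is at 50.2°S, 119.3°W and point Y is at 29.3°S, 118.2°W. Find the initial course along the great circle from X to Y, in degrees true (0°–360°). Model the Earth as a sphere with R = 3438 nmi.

N = sin Δλ·cos φ₂ = +0.0167;  D = cos φ₁ sin φ₂ − sin φ₁ cos φ₂ cos Δλ = +0.3566
initial course = atan2(N, D) = 2.69°

2.7°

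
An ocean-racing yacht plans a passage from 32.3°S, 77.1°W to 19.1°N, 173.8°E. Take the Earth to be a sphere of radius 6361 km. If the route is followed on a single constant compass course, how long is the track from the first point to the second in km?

12936 km

Rhumb course C = atan2(Δλ, Δψ) with Δψ = ln[tan(π/4+φ₂/2)/tan(π/4+φ₁/2)] = +0.9359, Δλ = -1.9042 → C = 296.17°
d = R·|Δφ| / |cos C| = 6361·0.89710 / 0.44111 = 12936 km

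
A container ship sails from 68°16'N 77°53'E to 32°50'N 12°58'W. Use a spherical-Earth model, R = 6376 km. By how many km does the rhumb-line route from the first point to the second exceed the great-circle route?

Great circle: cos σ = sin φ₁ sin φ₂ + cos φ₁ cos φ₂ cos Δλ,  σ = 1.0483 rad → d_gc = 6684.0 km
Rhumb line: Δψ = -1.0432, q = Δφ/Δψ = 0.5928, d_rh = R√(Δφ²+q²Δλ²) = 7174.3 km
Excess = 7174.3 − 6684.0 = 490.3 ≈ 490 km

490 km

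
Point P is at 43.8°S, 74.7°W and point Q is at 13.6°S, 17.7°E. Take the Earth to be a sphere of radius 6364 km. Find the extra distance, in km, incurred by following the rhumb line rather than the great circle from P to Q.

303 km

Great circle: cos σ = sin φ₁ sin φ₂ + cos φ₁ cos φ₂ cos Δλ,  σ = 1.4370 rad → d_gc = 9145.2 km
Rhumb line: Δψ = +0.6124, q = Δφ/Δψ = 0.8606, d_rh = R√(Δφ²+q²Δλ²) = 9448.4 km
Excess = 9448.4 − 9145.2 = 303.2 ≈ 303 km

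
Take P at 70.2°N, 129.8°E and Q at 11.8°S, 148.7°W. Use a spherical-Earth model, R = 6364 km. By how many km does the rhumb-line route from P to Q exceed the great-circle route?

355 km

Great circle: cos σ = sin φ₁ sin φ₂ + cos φ₁ cos φ₂ cos Δλ,  σ = 1.7147 rad → d_gc = 10912.3 km
Rhumb line: Δψ = -1.9531, q = Δφ/Δψ = 0.7328, d_rh = R√(Δφ²+q²Δλ²) = 11267.5 km
Excess = 11267.5 − 10912.3 = 355.2 ≈ 355 km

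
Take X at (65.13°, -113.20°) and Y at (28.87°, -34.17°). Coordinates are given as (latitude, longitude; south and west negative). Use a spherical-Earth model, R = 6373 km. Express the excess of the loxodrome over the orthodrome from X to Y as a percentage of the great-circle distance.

4.9%

Great circle: σ = 1.0378 rad → d_gc = Rσ = 6613.8 km
Rhumb: Δφ = -0.6329, Δλ = +1.3793, Δψ = -0.9852, q = Δφ/Δψ = 0.6424 → d_rh = R√(Δφ²+q²Δλ²) = 6939.3 km
Excess = (6939.3 − 6613.8) / 6613.8 = 325.5 / 6613.8 = 4.92% ≈ 4.9%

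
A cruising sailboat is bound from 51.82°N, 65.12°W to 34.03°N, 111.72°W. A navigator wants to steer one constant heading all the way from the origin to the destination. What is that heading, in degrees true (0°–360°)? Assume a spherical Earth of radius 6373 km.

Δψ = ln[tan(π/4+φ₂/2)/tan(π/4+φ₁/2)] = -0.4288
Δλ = -0.8133 rad (taken the short way round)
course = atan2(Δλ, Δψ) = 242.20°

242.2°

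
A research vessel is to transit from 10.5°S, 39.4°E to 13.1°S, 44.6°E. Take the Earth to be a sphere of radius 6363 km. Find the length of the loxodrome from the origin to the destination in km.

635 km

Δψ = ln[tan(π/4+φ₂/2)/tan(π/4+φ₁/2)] = -0.0464;  Δφ = -0.0454 rad,  Δλ = +0.0908 rad
q = Δφ/Δψ = 0.9788
d = R·√(Δφ² + q²Δλ²) = 6363·0.09975 = 635 km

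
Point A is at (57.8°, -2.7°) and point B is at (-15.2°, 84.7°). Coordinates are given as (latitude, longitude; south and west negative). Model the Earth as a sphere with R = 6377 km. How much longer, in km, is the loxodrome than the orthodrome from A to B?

Great circle: cos σ = sin φ₁ sin φ₂ + cos φ₁ cos φ₂ cos Δλ,  σ = 1.7707 rad → d_gc = 11291.5 km
Rhumb line: Δψ = -1.5110, q = Δφ/Δψ = 0.8432, d_rh = R√(Δφ²+q²Δλ²) = 11545.1 km
Excess = 11545.1 − 11291.5 = 253.6 ≈ 254 km

254 km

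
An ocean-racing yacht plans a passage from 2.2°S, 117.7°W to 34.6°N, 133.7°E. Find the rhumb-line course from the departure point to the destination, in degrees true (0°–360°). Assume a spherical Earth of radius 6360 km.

Δψ = ln[tan(π/4+φ₂/2)/tan(π/4+φ₁/2)] = +0.6827
Δλ = -1.8954 rad (taken the short way round)
course = atan2(Δλ, Δψ) = 289.81°

289.8°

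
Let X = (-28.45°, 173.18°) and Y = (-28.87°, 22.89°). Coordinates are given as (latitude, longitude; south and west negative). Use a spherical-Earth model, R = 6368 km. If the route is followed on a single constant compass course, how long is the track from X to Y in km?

14657 km

Δψ = ln[tan(π/4+φ₂/2)/tan(π/4+φ₁/2)] = -0.0084;  Δφ = -0.0073 rad,  Δλ = -2.6231 rad
q = Δφ/Δψ = 0.8775
d = R·√(Δφ² + q²Δλ²) = 6368·2.30169 = 14657 km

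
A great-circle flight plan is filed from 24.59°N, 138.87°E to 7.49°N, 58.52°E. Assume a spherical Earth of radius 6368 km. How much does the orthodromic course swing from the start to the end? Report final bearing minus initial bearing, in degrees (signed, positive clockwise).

-26.5°

Initial bearing θ₁ = atan2(sin Δλ cos φ₂, cos φ₁ sin φ₂ − sin φ₁ cos φ₂ cos Δλ) = 272.89°
Final bearing θ₂ = (initial bearing from the destination back to the start) + 180° = 246.34°
Δθ = θ₂ − θ₁ = -26.5°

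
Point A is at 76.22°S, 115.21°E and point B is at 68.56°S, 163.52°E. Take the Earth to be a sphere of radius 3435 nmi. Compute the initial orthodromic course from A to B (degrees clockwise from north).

θ = atan2( sin Δλ·cos φ₂ ,  cos φ₁ sin φ₂ − sin φ₁ cos φ₂ cos Δλ )
  = atan2(+0.2730, +0.0144) = 86.98°

87.0°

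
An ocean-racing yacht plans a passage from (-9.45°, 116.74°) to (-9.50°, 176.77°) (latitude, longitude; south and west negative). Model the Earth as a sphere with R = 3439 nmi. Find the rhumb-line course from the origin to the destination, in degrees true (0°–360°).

Δψ = ln[tan(π/4+φ₂/2)/tan(π/4+φ₁/2)] = -0.0009
Δλ = +1.0477 rad (taken the short way round)
course = atan2(Δλ, Δψ) = 90.05°

90.0°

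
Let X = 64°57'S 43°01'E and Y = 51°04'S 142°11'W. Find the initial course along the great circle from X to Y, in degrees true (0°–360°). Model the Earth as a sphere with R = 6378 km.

176.4°

N = sin Δλ·cos φ₂ = +0.0570;  D = cos φ₁ sin φ₂ − sin φ₁ cos φ₂ cos Δλ = -0.8963
initial course = atan2(N, D) = 176.36°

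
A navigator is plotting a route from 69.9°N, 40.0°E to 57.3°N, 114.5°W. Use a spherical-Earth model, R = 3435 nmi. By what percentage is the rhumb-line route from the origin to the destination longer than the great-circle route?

33.2%

Great circle: σ = 0.8986 rad → d_gc = Rσ = 3086.8 nmi
Rhumb: Δφ = -0.2199, Δλ = -2.6965, Δψ = -0.5040, q = Δφ/Δψ = 0.4363 → d_rh = R√(Δφ²+q²Δλ²) = 4111.6 nmi
Excess = (4111.6 − 3086.8) / 3086.8 = 1024.8 / 3086.8 = 33.20% ≈ 33.2%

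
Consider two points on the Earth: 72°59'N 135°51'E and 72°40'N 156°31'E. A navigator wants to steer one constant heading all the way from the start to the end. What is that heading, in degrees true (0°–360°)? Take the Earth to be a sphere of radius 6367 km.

93.0°

Δψ = ln[tan(π/4+φ₂/2)/tan(π/4+φ₁/2)] = -0.0187
Δλ = +0.3607 rad (taken the short way round)
course = atan2(Δλ, Δψ) = 92.97°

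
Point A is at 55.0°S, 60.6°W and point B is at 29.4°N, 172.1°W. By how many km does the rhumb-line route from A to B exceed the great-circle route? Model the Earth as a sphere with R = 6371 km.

Great circle: cos σ = sin φ₁ sin φ₂ + cos φ₁ cos φ₂ cos Δλ,  σ = 2.1960 rad → d_gc = 13990.8 km
Rhumb line: Δψ = +1.6915, q = Δφ/Δψ = 0.8709, d_rh = R√(Δφ²+q²Δλ²) = 14305.8 km
Excess = 14305.8 − 13990.8 = 315.0 ≈ 315 km

315 km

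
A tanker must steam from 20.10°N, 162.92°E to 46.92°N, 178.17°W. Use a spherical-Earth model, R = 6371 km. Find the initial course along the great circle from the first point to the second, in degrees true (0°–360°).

25.5°

N = sin Δλ·cos φ₂ = +0.2214;  D = cos φ₁ sin φ₂ − sin φ₁ cos φ₂ cos Δλ = +0.4639
initial course = atan2(N, D) = 25.51°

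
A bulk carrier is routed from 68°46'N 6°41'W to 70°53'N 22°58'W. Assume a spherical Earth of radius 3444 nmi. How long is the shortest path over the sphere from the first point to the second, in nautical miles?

359 nmi

cos σ = sin φ₁ sin φ₂ + cos φ₁ cos φ₂ cos Δλ
      = sin(68.77°)sin(70.88°) + cos(68.77°)cos(70.88°)cos(-16.28°) = 0.9946
σ = 5.979° → d = Rσ = 3444·0.10435 = 359 nmi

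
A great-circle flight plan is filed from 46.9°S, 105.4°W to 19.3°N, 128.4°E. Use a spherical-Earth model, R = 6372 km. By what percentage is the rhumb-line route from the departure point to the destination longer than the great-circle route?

Great circle: σ = 2.2423 rad → d_gc = Rσ = 14288.2 km
Rhumb: Δφ = +1.1554, Δλ = -2.2026, Δψ = +1.2725, q = Δφ/Δψ = 0.9080 → d_rh = R√(Δφ²+q²Δλ²) = 14717.5 km
Excess = (14717.5 − 14288.2) / 14288.2 = 429.3 / 14288.2 = 3.00% ≈ 3.0%

3.0%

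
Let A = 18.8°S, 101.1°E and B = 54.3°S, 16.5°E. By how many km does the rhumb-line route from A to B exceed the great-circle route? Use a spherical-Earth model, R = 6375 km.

320 km

Great circle: cos σ = sin φ₁ sin φ₂ + cos φ₁ cos φ₂ cos Δλ,  σ = 1.2517 rad → d_gc = 7979.7 km
Rhumb line: Δψ = -0.7989, q = Δφ/Δψ = 0.7755, d_rh = R√(Δφ²+q²Δλ²) = 8300.0 km
Excess = 8300.0 − 7979.7 = 320.3 ≈ 320 km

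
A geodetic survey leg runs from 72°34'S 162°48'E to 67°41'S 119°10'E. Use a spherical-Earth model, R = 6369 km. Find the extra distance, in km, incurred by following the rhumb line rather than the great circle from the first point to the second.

Great circle: cos σ = sin φ₁ sin φ₂ + cos φ₁ cos φ₂ cos Δλ,  σ = 0.2656 rad → d_gc = 1691.4 km
Rhumb line: Δψ = +0.2519, q = Δφ/Δψ = 0.3383, d_rh = R√(Δφ²+q²Δλ²) = 1728.2 km
Excess = 1728.2 − 1691.4 = 36.8 ≈ 37 km

37 km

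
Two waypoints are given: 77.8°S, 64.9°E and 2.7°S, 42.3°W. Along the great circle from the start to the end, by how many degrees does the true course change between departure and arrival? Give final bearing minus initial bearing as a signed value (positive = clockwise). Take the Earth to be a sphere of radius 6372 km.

At departure: θ₁ = atan2(sin Δλ cos φ₂, cos φ₁ sin φ₂ − sin φ₁ cos φ₂ cos Δλ) = 252.62°
At arrival: θ₂ = atan2(sin Δλ cos φ₁, −cos φ₂ sin φ₁ + sin φ₂ cos φ₁ cos Δλ) = 348.35°
Δθ = θ₂ − θ₁ = +95.7°

+95.7°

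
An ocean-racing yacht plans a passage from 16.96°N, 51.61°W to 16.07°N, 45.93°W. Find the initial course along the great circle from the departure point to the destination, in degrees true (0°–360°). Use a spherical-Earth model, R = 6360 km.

θ = atan2( sin Δλ·cos φ₂ ,  cos φ₁ sin φ₂ − sin φ₁ cos φ₂ cos Δλ )
  = atan2(+0.0951, -0.0142) = 98.47°

98.5°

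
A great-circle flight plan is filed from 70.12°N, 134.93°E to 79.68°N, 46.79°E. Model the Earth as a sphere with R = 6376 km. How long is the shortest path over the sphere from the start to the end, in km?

Haversine: a = sin²(Δφ/2)+cos φ₁ cos φ₂ sin²(Δλ/2) = 0.03641;  σ = 2·atan2(√a,√(1−a))
σ = 22.002° → d = Rσ = 6376·0.38401 = 2448 km

2448 km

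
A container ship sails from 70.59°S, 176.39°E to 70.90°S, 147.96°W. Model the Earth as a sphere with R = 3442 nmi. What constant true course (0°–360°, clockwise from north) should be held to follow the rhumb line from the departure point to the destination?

Meridional parts: M(φ₁)=-1.7660, M(φ₂)=-1.7824 → ΔM = -0.0164;  Δλ = +0.6222 rad
tan C = Δλ / ΔM = -37.9231 → C = 91.51°

91.5°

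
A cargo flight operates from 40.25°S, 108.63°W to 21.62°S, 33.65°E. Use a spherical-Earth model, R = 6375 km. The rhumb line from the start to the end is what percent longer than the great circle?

Great circle: σ = 1.8999 rad → d_gc = Rσ = 12111.8 km
Rhumb: Δφ = +0.3252, Δλ = +2.4833, Δψ = +0.3820, q = Δφ/Δψ = 0.8512 → d_rh = R√(Δφ²+q²Δλ²) = 13633.9 km
Excess = (13633.9 − 12111.8) / 12111.8 = 1522.1 / 12111.8 = 12.57% ≈ 12.6%

12.6%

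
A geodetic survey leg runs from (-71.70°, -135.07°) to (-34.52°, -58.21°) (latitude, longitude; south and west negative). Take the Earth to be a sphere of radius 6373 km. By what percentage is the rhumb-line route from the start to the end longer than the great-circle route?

Great circle: σ = 0.9312 rad → d_gc = Rσ = 5934.7 km
Rhumb: Δφ = +0.6489, Δλ = +1.3415, Δψ = +1.1833, q = Δφ/Δψ = 0.5484 → d_rh = R√(Δφ²+q²Δλ²) = 6251.7 km
Excess = (6251.7 − 5934.7) / 5934.7 = 317.0 / 5934.7 = 5.34% ≈ 5.3%

5.3%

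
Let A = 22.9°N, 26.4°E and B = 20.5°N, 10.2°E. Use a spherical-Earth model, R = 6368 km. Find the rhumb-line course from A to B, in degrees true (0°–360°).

260.9°

Δψ = ln[tan(π/4+φ₂/2)/tan(π/4+φ₁/2)] = -0.0451
Δλ = -0.2827 rad (taken the short way round)
course = atan2(Δλ, Δψ) = 260.94°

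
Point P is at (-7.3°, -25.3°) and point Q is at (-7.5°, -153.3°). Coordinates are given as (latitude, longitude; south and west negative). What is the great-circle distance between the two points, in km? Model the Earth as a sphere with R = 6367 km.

14010 km

Haversine: a = sin²(Δφ/2)+cos φ₁ cos φ₂ sin²(Δλ/2) = 0.79443;  σ = 2·atan2(√a,√(1−a))
σ = 126.076° → d = Rσ = 6367·2.20045 = 14010 km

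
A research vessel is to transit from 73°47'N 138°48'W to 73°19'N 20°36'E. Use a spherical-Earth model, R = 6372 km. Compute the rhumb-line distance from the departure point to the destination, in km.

5020 km

Δψ = ln[tan(π/4+φ₂/2)/tan(π/4+φ₁/2)] = -0.0288;  Δφ = -0.0081 rad,  Δλ = +2.7821 rad
q = Δφ/Δψ = 0.2832
d = R·√(Δφ² + q²Δλ²) = 6372·0.78781 = 5020 km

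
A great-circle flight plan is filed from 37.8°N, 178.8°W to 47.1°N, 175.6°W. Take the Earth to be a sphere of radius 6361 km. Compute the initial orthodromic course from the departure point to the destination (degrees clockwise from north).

N = sin Δλ·cos φ₂ = +0.0380;  D = cos φ₁ sin φ₂ − sin φ₁ cos φ₂ cos Δλ = +0.1623
initial course = atan2(N, D) = 13.18°

13.2°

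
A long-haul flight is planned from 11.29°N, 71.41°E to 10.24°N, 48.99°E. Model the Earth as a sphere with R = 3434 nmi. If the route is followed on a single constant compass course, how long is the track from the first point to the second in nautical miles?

1322 nmi

Δψ = ln[tan(π/4+φ₂/2)/tan(π/4+φ₁/2)] = -0.0187;  Δφ = -0.0183 rad,  Δλ = -0.3913 rad
q = Δφ/Δψ = 0.9824
d = R·√(Δφ² + q²Δλ²) = 3434·0.38485 = 1322 nmi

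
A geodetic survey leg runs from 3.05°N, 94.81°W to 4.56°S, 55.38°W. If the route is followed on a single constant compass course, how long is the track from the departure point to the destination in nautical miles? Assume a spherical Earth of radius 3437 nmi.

2407 nmi

Rhumb course C = atan2(Δλ, Δψ) with Δψ = ln[tan(π/4+φ₂/2)/tan(π/4+φ₁/2)] = -0.1329, Δλ = +0.6882 → C = 100.93°
d = R·|Δφ| / |cos C| = 3437·0.13282 / 0.18965 = 2407 nmi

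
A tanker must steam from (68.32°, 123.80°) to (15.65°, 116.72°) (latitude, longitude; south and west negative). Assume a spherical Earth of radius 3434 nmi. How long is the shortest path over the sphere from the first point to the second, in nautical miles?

cos σ = sin φ₁ sin φ₂ + cos φ₁ cos φ₂ cos Δλ
      = sin(68.32°)sin(15.65°) + cos(68.32°)cos(15.65°)cos(-7.08°) = 0.6037
σ = 52.865° → d = Rσ = 3434·0.92267 = 3168 nmi

3168 nmi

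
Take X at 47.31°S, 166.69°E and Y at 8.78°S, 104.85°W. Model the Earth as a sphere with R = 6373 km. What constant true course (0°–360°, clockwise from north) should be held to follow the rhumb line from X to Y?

63.0°

Δψ = ln[tan(π/4+φ₂/2)/tan(π/4+φ₁/2)] = +0.7857
Δλ = +1.5439 rad (taken the short way round)
course = atan2(Δλ, Δψ) = 63.03°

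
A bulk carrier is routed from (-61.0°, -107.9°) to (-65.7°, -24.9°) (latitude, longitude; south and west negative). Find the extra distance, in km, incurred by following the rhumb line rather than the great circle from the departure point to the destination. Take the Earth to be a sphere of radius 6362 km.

295 km

Great circle: cos σ = sin φ₁ sin φ₂ + cos φ₁ cos φ₂ cos Δλ,  σ = 0.6069 rad → d_gc = 3860.82 km
Rhumb line: Δψ = -0.1833, q = Δφ/Δψ = 0.4474, d_rh = R√(Δφ²+q²Δλ²) = 4156.31 km
Excess = 4156.31 − 3860.82 = 295.49 ≈ 295 km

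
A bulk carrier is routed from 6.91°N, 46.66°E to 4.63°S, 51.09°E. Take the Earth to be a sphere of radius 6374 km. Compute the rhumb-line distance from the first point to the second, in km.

Rhumb course C = atan2(Δλ, Δψ) with Δψ = ln[tan(π/4+φ₂/2)/tan(π/4+φ₁/2)] = -0.2018, Δλ = +0.0773 → C = 159.04°
d = R·|Δφ| / |cos C| = 6374·0.20141 / 0.93380 = 1375 km

1375 km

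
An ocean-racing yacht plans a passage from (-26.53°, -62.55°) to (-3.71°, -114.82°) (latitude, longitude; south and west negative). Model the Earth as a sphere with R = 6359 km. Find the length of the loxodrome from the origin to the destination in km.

Rhumb course C = atan2(Δλ, Δψ) with Δψ = ln[tan(π/4+φ₂/2)/tan(π/4+φ₁/2)] = +0.4157, Δλ = -0.9123 → C = 294.50°
d = R·|Δφ| / |cos C| = 6359·0.39828 / 0.41468 = 6108 km

6108 km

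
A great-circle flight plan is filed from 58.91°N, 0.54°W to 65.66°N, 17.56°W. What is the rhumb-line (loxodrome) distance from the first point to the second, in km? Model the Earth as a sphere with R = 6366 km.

1153 km

Δψ = ln[tan(π/4+φ₂/2)/tan(π/4+φ₁/2)] = +0.2545;  Δφ = +0.1178 rad,  Δλ = -0.2971 rad
q = Δφ/Δψ = 0.4628
d = R·√(Δφ² + q²Δλ²) = 6366·0.18106 = 1153 km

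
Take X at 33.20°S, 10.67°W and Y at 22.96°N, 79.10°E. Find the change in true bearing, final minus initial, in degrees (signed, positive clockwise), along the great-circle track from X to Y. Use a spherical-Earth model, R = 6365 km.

-11.5°

Initial bearing θ₁ = atan2(sin Δλ cos φ₂, cos φ₁ sin φ₂ − sin φ₁ cos φ₂ cos Δλ) = 70.37°
Final bearing θ₂ = (initial bearing from the destination back to the start) + 180° = 58.86°
Δθ = θ₂ − θ₁ = -11.5°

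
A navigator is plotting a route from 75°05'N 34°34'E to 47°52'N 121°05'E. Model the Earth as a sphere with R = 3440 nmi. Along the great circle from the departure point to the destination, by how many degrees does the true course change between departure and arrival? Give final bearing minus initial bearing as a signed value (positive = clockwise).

Initial bearing θ₁ = atan2(sin Δλ cos φ₂, cos φ₁ sin φ₂ − sin φ₁ cos φ₂ cos Δλ) = 77.25°
Final bearing θ₂ = (initial bearing from the destination back to the start) + 180° = 158.02°
Δθ = θ₂ − θ₁ = +80.8°

+80.8°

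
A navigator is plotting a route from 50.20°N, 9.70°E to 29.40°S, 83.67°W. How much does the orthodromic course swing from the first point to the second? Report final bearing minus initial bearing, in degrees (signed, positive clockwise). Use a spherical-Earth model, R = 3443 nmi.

-28.0°

Initial bearing θ₁ = atan2(sin Δλ cos φ₂, cos φ₁ sin φ₂ − sin φ₁ cos φ₂ cos Δλ) = 252.46°
Final bearing θ₂ = (initial bearing from the destination back to the start) + 180° = 224.47°
Δθ = θ₂ − θ₁ = -28.0°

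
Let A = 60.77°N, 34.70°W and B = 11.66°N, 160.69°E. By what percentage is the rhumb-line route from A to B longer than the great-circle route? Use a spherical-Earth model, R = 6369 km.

25.0%

Great circle: σ = 1.8595 rad → d_gc = Rσ = 11843.2 km
Rhumb: Δφ = -0.8571, Δλ = -2.8730, Δψ = -1.1392, q = Δφ/Δψ = 0.7524 → d_rh = R√(Δφ²+q²Δλ²) = 14809.9 km
Excess = (14809.9 − 11843.2) / 11843.2 = 2966.7 / 11843.2 = 25.0498% ≈ 25.0%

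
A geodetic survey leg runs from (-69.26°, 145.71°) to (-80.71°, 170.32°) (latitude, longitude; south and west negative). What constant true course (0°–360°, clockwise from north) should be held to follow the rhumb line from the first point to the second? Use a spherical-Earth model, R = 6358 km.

Meridional parts: M(φ₁)=-1.6983, M(φ₂)=-2.5102 → ΔM = -0.8119;  Δλ = +0.4295 rad
tan C = Δλ / ΔM = -0.5290 → C = 152.12°

152.1°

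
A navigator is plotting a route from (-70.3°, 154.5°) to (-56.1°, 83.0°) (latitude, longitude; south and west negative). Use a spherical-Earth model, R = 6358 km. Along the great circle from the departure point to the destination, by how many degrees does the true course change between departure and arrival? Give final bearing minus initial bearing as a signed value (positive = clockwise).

+65.8°

Initial bearing θ₁ = atan2(sin Δλ cos φ₂, cos φ₁ sin φ₂ − sin φ₁ cos φ₂ cos Δλ) = 257.92°
Final bearing θ₂ = (initial bearing from the destination back to the start) + 180° = 323.77°
Δθ = θ₂ − θ₁ = +65.8°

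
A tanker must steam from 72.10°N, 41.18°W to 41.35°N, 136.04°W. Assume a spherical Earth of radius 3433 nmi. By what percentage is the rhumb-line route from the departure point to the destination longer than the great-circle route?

9.1%

Great circle: σ = 0.9158 rad → d_gc = Rσ = 3144.1 nmi
Rhumb: Δφ = -0.5367, Δλ = -1.6556, Δψ = -1.0544, q = Δφ/Δψ = 0.5090 → d_rh = R√(Δφ²+q²Δλ²) = 3429.9 nmi
Excess = (3429.9 − 3144.1) / 3144.1 = 285.8 / 3144.1 = 9.09% ≈ 9.1%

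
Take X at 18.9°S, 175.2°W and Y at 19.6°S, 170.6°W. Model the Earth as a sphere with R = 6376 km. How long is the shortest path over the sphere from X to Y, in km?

cos σ = sin φ₁ sin φ₂ + cos φ₁ cos φ₂ cos Δλ
      = sin(-18.90°)sin(-19.60°) + cos(-18.90°)cos(-19.60°)cos(4.60°) = 0.9971
σ = 4.399° → d = Rσ = 6376·0.07677 = 489 km

489 km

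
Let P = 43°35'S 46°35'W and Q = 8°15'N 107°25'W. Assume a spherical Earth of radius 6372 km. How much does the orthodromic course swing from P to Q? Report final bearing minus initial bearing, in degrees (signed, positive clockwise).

+22.4°

Initial bearing θ₁ = atan2(sin Δλ cos φ₂, cos φ₁ sin φ₂ − sin φ₁ cos φ₂ cos Δλ) = 296.80°
Final bearing θ₂ = (initial bearing from the destination back to the start) + 180° = 319.21°
Δθ = θ₂ − θ₁ = +22.4°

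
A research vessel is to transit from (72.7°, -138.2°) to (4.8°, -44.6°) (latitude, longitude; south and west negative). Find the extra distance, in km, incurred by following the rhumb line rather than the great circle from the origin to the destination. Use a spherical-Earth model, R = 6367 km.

Great circle: cos σ = sin φ₁ sin φ₂ + cos φ₁ cos φ₂ cos Δλ,  σ = 1.5095 rad → d_gc = 9610.8 km
Rhumb line: Δψ = -1.7992, q = Δφ/Δψ = 0.6587, d_rh = R√(Δφ²+q²Δλ²) = 10191.8 km
Excess = 10191.8 − 9610.8 = 581.0 ≈ 581 km

581 km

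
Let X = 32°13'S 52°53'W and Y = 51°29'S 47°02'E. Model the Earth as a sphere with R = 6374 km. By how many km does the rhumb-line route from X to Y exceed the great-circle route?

Great circle: cos σ = sin φ₁ sin φ₂ + cos φ₁ cos φ₂ cos Δλ,  σ = 1.2383 rad → d_gc = 7893.0 km
Rhumb line: Δψ = -0.4571, q = Δφ/Δψ = 0.7357, d_rh = R√(Δφ²+q²Δλ²) = 8453.3 km
Excess = 8453.3 − 7893.0 = 560.3 ≈ 560 km

560 km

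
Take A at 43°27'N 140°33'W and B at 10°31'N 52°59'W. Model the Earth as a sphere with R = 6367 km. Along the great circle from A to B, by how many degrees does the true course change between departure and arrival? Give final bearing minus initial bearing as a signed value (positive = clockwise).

+48.8°

Initial bearing θ₁ = atan2(sin Δλ cos φ₂, cos φ₁ sin φ₂ − sin φ₁ cos φ₂ cos Δλ) = 83.97°
Final bearing θ₂ = (initial bearing from the destination back to the start) + 180° = 132.75°
Δθ = θ₂ − θ₁ = +48.8°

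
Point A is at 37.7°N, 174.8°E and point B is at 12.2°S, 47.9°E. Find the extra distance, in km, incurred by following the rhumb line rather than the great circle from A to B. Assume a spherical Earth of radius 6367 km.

Great circle: cos σ = sin φ₁ sin φ₂ + cos φ₁ cos φ₂ cos Δλ,  σ = 2.2063 rad → d_gc = 14047.4 km
Rhumb line: Δψ = -0.9259, q = Δφ/Δψ = 0.9406, d_rh = R√(Δφ²+q²Δλ²) = 14376.6 km
Excess = 14376.6 − 14047.4 = 329.2 ≈ 329 km

329 km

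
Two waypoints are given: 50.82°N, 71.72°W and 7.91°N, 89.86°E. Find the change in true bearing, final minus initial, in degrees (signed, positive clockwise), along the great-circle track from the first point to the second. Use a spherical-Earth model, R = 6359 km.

+145.8°

At departure: θ₁ = atan2(sin Δλ cos φ₂, cos φ₁ sin φ₂ − sin φ₁ cos φ₂ cos Δλ) = 21.00°
At arrival: θ₂ = atan2(sin Δλ cos φ₁, −cos φ₂ sin φ₁ + sin φ₂ cos φ₁ cos Δλ) = 166.79°
Δθ = θ₂ − θ₁ = +145.8°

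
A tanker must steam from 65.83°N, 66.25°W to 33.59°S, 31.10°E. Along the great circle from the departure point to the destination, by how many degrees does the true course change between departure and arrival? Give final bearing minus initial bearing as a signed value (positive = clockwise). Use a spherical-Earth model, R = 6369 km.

+52.1°

Initial bearing θ₁ = atan2(sin Δλ cos φ₂, cos φ₁ sin φ₂ − sin φ₁ cos φ₂ cos Δλ) = 98.89°
Final bearing θ₂ = (initial bearing from the destination back to the start) + 180° = 150.95°
Δθ = θ₂ − θ₁ = +52.1°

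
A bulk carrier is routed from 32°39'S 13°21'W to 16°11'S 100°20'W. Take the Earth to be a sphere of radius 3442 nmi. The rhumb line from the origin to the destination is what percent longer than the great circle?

Great circle: σ = 1.3767 rad → d_gc = Rσ = 4738.5 nmi
Rhumb: Δφ = +0.2874, Δλ = -1.5181, Δψ = +0.3172, q = Δφ/Δψ = 0.9061 → d_rh = R√(Δφ²+q²Δλ²) = 4837.1 nmi
Excess = (4837.1 − 4738.5) / 4738.5 = 98.6 / 4738.5 = 2.08% ≈ 2.1%

2.1%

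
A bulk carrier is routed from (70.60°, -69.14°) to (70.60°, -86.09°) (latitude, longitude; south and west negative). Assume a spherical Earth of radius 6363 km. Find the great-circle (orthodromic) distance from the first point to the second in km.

623 km

cos σ = sin φ₁ sin φ₂ + cos φ₁ cos φ₂ cos Δλ
      = sin(70.60°)sin(70.60°) + cos(70.60°)cos(70.60°)cos(-16.95°) = 0.9952
σ = 5.612° → d = Rσ = 6363·0.09795 = 623 km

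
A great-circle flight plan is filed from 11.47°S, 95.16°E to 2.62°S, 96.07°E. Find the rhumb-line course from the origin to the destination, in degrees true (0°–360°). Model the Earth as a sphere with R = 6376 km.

Meridional parts: M(φ₁)=-0.2015, M(φ₂)=-0.0457 → ΔM = +0.1558;  Δλ = +0.0159 rad
tan C = Δλ / ΔM = +0.1019 → C = 5.82°

5.8°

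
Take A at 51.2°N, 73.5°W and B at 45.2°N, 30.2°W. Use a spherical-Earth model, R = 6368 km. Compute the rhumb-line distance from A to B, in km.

Δψ = ln[tan(π/4+φ₂/2)/tan(π/4+φ₁/2)] = -0.1574;  Δφ = -0.1047 rad,  Δλ = +0.7557 rad
q = Δφ/Δψ = 0.6655
d = R·√(Δφ² + q²Δλ²) = 6368·0.51370 = 3271 km

3271 km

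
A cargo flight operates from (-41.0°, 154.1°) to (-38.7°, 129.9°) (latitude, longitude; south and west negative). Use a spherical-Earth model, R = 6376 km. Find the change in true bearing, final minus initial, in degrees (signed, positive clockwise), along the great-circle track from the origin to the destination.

+15.6°

At departure: θ₁ = atan2(sin Δλ cos φ₂, cos φ₁ sin φ₂ − sin φ₁ cos φ₂ cos Δλ) = 269.13°
At arrival: θ₂ = atan2(sin Δλ cos φ₁, −cos φ₂ sin φ₁ + sin φ₂ cos φ₁ cos Δλ) = 284.78°
Δθ = θ₂ − θ₁ = +15.6°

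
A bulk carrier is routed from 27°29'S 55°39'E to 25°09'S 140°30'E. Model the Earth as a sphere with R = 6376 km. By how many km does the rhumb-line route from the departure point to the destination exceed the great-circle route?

Great circle: cos σ = sin φ₁ sin φ₂ + cos φ₁ cos φ₂ cos Δλ,  σ = 1.2993 rad → d_gc = 8284.1 km
Rhumb line: Δψ = +0.0454, q = Δφ/Δψ = 0.8963, d_rh = R√(Δφ²+q²Δλ²) = 8466.8 km
Excess = 8466.8 − 8284.1 = 182.7 ≈ 183 km

183 km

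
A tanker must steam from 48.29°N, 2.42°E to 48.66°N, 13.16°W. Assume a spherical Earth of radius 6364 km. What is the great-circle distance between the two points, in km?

Haversine: a = sin²(Δφ/2)+cos φ₁ cos φ₂ sin²(Δλ/2) = 0.00808;  σ = 2·atan2(√a,√(1−a))
σ = 10.317° → d = Rσ = 6364·0.18007 = 1146 km

1146 km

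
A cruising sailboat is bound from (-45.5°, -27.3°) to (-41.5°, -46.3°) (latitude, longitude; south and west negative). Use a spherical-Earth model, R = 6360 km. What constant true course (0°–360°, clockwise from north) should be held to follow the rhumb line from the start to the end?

Δψ = ln[tan(π/4+φ₂/2)/tan(π/4+φ₁/2)] = +0.0963
Δλ = -0.3316 rad (taken the short way round)
course = atan2(Δλ, Δψ) = 286.19°

286.2°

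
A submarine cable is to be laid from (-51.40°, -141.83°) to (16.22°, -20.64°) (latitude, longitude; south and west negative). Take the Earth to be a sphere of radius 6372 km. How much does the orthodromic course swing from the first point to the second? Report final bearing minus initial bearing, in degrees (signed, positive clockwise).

-65.7°

Initial bearing θ₁ = atan2(sin Δλ cos φ₂, cos φ₁ sin φ₂ − sin φ₁ cos φ₂ cos Δλ) = 104.63°
Final bearing θ₂ = (initial bearing from the destination back to the start) + 180° = 38.95°
Δθ = θ₂ − θ₁ = -65.7°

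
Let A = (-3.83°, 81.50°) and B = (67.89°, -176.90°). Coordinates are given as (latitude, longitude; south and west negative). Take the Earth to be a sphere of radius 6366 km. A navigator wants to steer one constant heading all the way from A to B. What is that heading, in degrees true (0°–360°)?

46.2°

Δψ = ln[tan(π/4+φ₂/2)/tan(π/4+φ₁/2)] = +1.6997
Δλ = +1.7733 rad (taken the short way round)
course = atan2(Δλ, Δψ) = 46.21°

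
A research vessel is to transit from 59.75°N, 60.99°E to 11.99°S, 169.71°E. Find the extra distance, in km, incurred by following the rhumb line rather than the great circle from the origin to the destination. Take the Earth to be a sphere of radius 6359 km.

562 km

Great circle: cos σ = sin φ₁ sin φ₂ + cos φ₁ cos φ₂ cos Δλ,  σ = 1.9152 rad → d_gc = 12178.6 km
Rhumb line: Δψ = -1.5191, q = Δφ/Δψ = 0.8243, d_rh = R√(Δφ²+q²Δλ²) = 12740.2 km
Excess = 12740.2 − 12178.6 = 561.6 ≈ 562 km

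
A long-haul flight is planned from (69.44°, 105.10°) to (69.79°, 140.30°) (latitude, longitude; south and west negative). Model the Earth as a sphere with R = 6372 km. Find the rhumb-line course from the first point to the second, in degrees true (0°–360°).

88.4°

Δψ = ln[tan(π/4+φ₂/2)/tan(π/4+φ₁/2)] = +0.0175
Δλ = +0.6144 rad (taken the short way round)
course = atan2(Δλ, Δψ) = 88.36°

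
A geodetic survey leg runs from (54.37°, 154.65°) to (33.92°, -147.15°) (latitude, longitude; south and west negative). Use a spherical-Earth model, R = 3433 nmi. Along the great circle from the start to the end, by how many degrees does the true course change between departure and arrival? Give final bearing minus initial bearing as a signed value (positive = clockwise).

+43.0°

Initial bearing θ₁ = atan2(sin Δλ cos φ₂, cos φ₁ sin φ₂ − sin φ₁ cos φ₂ cos Δλ) = 92.46°
Final bearing θ₂ = (initial bearing from the destination back to the start) + 180° = 135.46°
Δθ = θ₂ − θ₁ = +43.0°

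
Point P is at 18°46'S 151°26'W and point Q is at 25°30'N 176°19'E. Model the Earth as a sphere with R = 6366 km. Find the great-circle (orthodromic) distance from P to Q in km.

cos σ = sin φ₁ sin φ₂ + cos φ₁ cos φ₂ cos Δλ
      = sin(-18.77°)sin(25.50°) + cos(-18.77°)cos(25.50°)cos(-32.25°) = 0.5843
σ = 54.249° → d = Rσ = 6366·0.94683 = 6028 km

6028 km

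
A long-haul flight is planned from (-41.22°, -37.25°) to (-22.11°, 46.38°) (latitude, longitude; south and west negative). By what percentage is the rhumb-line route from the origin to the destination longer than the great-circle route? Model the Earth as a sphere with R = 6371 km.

Great circle: σ = 1.2394 rad → d_gc = Rσ = 7896.4 km
Rhumb: Δφ = +0.3335, Δλ = +1.4596, Δψ = +0.3951, q = Δφ/Δψ = 0.8441 → d_rh = R√(Δφ²+q²Δλ²) = 8132.3 km
Excess = (8132.3 − 7896.4) / 7896.4 = 235.9 / 7896.4 = 2.99% ≈ 3.0%

3.0%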